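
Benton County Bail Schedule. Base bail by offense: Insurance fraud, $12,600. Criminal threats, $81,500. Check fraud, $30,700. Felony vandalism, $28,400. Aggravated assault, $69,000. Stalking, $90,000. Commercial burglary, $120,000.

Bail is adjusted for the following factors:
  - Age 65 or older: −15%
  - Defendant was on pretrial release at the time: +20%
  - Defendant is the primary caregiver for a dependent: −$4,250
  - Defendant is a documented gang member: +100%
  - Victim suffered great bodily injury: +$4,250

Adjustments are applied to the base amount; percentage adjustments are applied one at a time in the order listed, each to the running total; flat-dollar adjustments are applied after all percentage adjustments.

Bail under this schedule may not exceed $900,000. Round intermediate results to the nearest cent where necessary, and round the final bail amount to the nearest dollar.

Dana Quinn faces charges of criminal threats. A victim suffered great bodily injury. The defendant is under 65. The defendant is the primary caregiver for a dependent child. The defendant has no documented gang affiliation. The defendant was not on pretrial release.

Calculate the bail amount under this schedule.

Base amounts from the schedule: criminal threats $81,500.
Single charge. Combined base = $81,500.
Defendant is the primary caregiver for a dependent (−$4,250 flat): $81,500 − $4,250 = $77,250.
Victim suffered great bodily injury (+$4,250 flat): $77,250 + $4,250 = $81,500.
$81,500 is within the $900,000 maximum.

$81,500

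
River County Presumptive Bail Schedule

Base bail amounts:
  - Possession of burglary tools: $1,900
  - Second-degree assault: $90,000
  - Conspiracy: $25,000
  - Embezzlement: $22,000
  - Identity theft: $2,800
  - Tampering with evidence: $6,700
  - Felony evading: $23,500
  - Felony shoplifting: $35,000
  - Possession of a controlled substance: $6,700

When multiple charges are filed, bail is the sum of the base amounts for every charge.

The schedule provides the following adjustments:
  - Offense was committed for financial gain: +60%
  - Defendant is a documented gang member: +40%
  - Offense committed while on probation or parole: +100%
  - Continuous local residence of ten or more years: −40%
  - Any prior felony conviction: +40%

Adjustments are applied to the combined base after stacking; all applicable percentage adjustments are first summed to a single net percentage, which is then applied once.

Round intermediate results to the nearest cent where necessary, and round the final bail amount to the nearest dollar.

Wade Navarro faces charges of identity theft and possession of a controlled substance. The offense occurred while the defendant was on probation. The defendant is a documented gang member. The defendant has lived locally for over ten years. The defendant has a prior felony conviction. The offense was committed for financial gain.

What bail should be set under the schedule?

$28,500

Base amounts from the schedule: identity theft $2,800; possession of a controlled substance $6,700.
Stacking rule: sum of all bases. $2,800 + $6,700 = $9,500.
Net percentage adjustment: +60% +40% +100% −40% +40% = +200%. $9,500 × 3 = $28,500.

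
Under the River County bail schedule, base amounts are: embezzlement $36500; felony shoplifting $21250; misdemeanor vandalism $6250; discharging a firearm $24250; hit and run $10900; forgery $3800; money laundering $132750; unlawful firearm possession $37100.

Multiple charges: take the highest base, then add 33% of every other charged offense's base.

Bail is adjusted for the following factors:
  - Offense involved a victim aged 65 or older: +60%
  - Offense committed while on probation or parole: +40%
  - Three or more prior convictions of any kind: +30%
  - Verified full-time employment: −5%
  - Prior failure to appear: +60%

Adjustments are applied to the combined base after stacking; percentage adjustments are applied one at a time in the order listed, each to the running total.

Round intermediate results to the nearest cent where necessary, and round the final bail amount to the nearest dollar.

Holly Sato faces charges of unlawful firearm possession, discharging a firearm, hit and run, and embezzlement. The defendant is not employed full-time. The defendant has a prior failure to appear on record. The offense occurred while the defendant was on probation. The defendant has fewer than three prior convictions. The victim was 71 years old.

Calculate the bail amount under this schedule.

Base amounts from the schedule: unlawful firearm possession $37100; discharging a firearm $24250; hit and run $10900; embezzlement $36500.
Stacking rule: highest base plus 33% of each additional charge. Highest is unlawful firearm possession at $37100. Additional: $24250 × 33% = $8002.50; $10900 × 33% = $3597; $36500 × 33% = $12045. Combined base = $37100 + $23644.50 = $60744.50.
Offense involved a victim aged 65 or older (+60%): $60744.50 × 1.6 = $97191.20.
Offense committed while on probation or parole (+40%): $97191.20 × 1.4 = $136067.68.
Prior failure to appear (+60%): $136067.68 × 1.6 = $217708.29.
Rounded to the nearest dollar: $217708.

$217708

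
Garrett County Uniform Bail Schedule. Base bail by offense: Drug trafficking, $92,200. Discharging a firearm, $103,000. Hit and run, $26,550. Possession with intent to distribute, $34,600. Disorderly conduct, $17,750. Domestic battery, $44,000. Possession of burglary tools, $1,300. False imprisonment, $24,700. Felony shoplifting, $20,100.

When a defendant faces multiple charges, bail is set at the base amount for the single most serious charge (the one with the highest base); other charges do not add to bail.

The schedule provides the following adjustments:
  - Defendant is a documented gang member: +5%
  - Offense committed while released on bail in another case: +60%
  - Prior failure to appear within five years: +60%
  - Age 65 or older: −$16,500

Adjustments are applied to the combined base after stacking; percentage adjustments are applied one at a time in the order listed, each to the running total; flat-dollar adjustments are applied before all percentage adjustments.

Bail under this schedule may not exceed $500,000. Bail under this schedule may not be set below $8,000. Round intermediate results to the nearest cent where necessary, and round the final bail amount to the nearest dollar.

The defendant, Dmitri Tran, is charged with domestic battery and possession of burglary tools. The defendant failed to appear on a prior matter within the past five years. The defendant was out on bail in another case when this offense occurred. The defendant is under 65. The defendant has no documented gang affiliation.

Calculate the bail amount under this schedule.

Base amounts from the schedule: domestic battery $44,000; possession of burglary tools $1,300.
Stacking rule: use the highest base only. Highest is domestic battery at $44,000. Combined base = $44,000.
Offense committed while released on bail in another case (+60%): $44,000 × 1.6 = $70,400.
Prior failure to appear within five years (+60%): $70,400 × 1.6 = $112,640.
$112,640 is within the $500,000 maximum.
$112,640 is at or above the $8,000 minimum.

$112,640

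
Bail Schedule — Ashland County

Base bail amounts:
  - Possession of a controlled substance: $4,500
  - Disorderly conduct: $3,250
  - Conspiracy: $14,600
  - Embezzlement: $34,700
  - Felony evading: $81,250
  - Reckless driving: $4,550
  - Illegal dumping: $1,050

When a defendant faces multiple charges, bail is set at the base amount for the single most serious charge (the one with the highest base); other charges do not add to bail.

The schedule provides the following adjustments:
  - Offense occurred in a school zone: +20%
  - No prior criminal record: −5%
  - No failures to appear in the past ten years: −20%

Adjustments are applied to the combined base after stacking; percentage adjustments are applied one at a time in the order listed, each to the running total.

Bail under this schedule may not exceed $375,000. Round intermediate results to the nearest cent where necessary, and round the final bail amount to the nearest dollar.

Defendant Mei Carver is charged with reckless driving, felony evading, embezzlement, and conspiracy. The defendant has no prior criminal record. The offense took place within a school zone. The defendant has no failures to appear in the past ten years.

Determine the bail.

$74,100

Base amounts from the schedule: reckless driving $4,550; felony evading $81,250; embezzlement $34,700; conspiracy $14,600.
Stacking rule: use the highest base only. Highest is felony evading at $81,250. Combined base = $81,250.
Offense occurred in a school zone (+20%): $81,250 × 1.2 = $97,500.
No prior criminal record (−5%): $97,500 × 0.95 = $92,625.
No failures to appear in the past ten years (−20%): $92,625 × 0.8 = $74,100.
$74,100 is within the $375,000 maximum.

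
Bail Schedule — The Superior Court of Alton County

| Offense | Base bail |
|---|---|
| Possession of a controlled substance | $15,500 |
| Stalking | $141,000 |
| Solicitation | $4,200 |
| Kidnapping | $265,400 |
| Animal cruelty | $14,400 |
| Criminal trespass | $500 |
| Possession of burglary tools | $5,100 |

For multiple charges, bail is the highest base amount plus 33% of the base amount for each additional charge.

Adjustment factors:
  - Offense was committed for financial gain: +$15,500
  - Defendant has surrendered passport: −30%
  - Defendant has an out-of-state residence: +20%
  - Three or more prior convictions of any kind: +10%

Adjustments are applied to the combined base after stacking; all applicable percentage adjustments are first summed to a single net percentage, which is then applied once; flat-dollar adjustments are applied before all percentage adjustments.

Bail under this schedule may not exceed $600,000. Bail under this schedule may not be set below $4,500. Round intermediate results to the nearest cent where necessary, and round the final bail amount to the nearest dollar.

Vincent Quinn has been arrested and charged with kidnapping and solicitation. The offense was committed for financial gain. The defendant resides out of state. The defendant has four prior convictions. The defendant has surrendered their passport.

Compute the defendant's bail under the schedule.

Base amounts from the schedule: kidnapping $265,400; solicitation $4,200.
Stacking rule: highest base plus 33% of each additional charge. Highest is kidnapping at $265,400. Additional: $4,200 × 33% = $1,386. Combined base = $265,400 + $1,386 = $266,786.
Offense was committed for financial gain (+$15,500 flat): $266,786 + $15,500 = $282,286.
Net percentage adjustment: −30% +20% +10% = +0%. $282,286 × 1 = $282,286.
$282,286 is within the $600,000 maximum.
$282,286 is at or above the $4,500 minimum.

$282,286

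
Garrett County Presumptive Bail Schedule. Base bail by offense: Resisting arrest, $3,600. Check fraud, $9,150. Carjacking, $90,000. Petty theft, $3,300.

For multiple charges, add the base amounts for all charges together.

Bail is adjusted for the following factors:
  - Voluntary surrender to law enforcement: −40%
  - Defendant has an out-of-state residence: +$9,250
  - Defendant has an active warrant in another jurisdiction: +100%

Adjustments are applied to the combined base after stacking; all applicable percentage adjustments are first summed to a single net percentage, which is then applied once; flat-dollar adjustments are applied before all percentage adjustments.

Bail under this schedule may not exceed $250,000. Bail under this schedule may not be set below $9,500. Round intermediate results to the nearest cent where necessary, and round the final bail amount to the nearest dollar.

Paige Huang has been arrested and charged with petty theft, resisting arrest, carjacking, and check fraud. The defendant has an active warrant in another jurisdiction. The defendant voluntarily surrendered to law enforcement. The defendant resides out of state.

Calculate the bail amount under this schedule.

Base amounts from the schedule: petty theft $3,300; resisting arrest $3,600; carjacking $90,000; check fraud $9,150.
Stacking rule: sum of all bases. $3,300 + $3,600 + $90,000 + $9,150 = $106,050.
Defendant has an out-of-state residence (+$9,250 flat): $106,050 + $9,250 = $115,300.
Net percentage adjustment: −40% +100% = +60%. $115,300 × 1.6 = $184,480.
$184,480 is within the $250,000 maximum.
$184,480 is at or above the $9,500 minimum.

$184,480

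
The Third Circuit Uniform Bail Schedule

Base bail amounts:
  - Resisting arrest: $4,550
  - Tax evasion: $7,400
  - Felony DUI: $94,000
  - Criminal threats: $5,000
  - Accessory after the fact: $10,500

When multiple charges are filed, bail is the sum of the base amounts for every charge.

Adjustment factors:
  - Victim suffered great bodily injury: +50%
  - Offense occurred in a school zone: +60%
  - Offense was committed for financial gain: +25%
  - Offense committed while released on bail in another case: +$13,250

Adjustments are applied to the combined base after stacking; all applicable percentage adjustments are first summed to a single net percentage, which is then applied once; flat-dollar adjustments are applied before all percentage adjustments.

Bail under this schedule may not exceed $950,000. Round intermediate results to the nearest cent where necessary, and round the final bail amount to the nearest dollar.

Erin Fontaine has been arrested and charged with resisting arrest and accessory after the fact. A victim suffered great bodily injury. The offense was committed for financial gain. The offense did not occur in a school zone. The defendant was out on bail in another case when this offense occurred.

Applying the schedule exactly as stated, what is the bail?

$49,525

Base amounts from the schedule: resisting arrest $4,550; accessory after the fact $10,500.
Stacking rule: sum of all bases. $4,550 + $10,500 = $15,050.
Offense committed while released on bail in another case (+$13,250 flat): $15,050 + $13,250 = $28,300.
Net percentage adjustment: +50% +25% = +75%. $28,300 × 1.75 = $49,525.
$49,525 is within the $950,000 maximum.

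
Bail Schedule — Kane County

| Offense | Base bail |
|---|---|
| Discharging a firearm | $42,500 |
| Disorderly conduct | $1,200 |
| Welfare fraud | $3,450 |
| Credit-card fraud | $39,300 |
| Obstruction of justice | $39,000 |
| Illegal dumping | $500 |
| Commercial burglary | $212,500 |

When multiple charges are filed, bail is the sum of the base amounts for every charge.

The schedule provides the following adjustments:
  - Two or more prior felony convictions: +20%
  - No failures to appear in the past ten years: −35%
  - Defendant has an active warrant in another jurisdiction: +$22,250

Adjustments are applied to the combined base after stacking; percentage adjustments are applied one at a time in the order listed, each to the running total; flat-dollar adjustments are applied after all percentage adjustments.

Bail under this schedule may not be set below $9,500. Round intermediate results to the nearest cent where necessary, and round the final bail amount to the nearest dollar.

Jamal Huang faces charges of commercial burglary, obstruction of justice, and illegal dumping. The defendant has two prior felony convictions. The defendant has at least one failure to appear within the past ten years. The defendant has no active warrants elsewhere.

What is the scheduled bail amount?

$302,400

Base amounts from the schedule: commercial burglary $212,500; obstruction of justice $39,000; illegal dumping $500.
Stacking rule: sum of all bases. $212,500 + $39,000 + $500 = $252,000.
Two or more prior felony convictions (+20%): $252,000 × 1.2 = $302,400.
$302,400 is at or above the $9,500 minimum.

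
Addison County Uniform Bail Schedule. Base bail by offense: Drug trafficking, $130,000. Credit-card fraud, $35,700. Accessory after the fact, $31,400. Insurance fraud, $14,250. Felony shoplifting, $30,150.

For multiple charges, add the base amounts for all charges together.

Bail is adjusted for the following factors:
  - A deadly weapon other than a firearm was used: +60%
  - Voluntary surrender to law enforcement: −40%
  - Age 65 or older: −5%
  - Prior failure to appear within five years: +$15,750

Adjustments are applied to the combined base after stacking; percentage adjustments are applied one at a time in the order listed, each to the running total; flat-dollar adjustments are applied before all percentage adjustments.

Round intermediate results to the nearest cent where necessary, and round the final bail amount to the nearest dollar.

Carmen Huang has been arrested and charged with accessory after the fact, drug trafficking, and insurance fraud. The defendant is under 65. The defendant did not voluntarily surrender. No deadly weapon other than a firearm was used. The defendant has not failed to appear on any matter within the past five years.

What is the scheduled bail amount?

$175,650

Base amounts from the schedule: accessory after the fact $31,400; drug trafficking $130,000; insurance fraud $14,250.
Stacking rule: sum of all bases. $31,400 + $130,000 + $14,250 = $175,650.
No adjustment factors apply to this defendant.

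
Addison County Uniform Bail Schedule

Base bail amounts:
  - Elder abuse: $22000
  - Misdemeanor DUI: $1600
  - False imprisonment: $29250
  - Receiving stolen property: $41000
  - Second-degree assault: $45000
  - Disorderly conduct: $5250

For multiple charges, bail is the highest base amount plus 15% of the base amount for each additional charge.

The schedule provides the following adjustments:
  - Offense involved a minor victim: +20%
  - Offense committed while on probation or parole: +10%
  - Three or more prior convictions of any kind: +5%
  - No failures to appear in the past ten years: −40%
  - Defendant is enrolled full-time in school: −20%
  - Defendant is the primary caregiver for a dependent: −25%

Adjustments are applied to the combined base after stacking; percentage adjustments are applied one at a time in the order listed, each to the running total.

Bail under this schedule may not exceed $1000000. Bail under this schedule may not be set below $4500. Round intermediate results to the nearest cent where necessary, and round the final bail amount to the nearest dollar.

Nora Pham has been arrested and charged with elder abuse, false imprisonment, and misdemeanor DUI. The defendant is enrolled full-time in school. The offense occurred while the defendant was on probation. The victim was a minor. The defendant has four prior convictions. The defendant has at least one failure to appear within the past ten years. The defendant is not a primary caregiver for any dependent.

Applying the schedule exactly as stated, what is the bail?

Base amounts from the schedule: elder abuse $22000; false imprisonment $29250; misdemeanor DUI $1600.
Stacking rule: highest base plus 15% of each additional charge. Highest is false imprisonment at $29250. Additional: $22000 × 15% = $3300; $1600 × 15% = $240. Combined base = $29250 + $3540 = $32790.
Offense involved a minor victim (+20%): $32790 × 1.2 = $39348.
Offense committed while on probation or parole (+10%): $39348 × 1.1 = $43282.80.
Three or more prior convictions of any kind (+5%): $43282.80 × 1.05 = $45446.94.
Defendant is enrolled full-time in school (−20%): $45446.94 × 0.8 = $36357.55.
$36357.55 is within the $1000000 maximum.
$36357.55 is at or above the $4500 minimum.
Rounded to the nearest dollar: $36358.

$36358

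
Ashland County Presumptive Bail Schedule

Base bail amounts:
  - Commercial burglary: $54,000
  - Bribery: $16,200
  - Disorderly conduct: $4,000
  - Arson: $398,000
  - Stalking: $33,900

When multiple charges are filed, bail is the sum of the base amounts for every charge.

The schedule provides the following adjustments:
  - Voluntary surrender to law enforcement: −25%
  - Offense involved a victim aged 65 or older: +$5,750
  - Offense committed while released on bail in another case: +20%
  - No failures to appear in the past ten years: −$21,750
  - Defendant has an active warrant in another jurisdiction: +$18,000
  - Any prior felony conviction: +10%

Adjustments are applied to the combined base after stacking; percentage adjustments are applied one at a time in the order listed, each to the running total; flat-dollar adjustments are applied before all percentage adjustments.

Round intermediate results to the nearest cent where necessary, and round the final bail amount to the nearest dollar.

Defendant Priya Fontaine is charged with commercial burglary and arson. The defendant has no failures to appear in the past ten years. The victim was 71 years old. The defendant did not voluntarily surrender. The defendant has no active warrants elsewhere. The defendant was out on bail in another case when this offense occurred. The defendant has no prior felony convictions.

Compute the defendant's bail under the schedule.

$523,200

Base amounts from the schedule: commercial burglary $54,000; arson $398,000.
Stacking rule: sum of all bases. $54,000 + $398,000 = $452,000.
Offense involved a victim aged 65 or older (+$5,750 flat): $452,000 + $5,750 = $457,750.
No failures to appear in the past ten years (−$21,750 flat): $457,750 − $21,750 = $436,000.
Offense committed while released on bail in another case (+20%): $436,000 × 1.2 = $523,200.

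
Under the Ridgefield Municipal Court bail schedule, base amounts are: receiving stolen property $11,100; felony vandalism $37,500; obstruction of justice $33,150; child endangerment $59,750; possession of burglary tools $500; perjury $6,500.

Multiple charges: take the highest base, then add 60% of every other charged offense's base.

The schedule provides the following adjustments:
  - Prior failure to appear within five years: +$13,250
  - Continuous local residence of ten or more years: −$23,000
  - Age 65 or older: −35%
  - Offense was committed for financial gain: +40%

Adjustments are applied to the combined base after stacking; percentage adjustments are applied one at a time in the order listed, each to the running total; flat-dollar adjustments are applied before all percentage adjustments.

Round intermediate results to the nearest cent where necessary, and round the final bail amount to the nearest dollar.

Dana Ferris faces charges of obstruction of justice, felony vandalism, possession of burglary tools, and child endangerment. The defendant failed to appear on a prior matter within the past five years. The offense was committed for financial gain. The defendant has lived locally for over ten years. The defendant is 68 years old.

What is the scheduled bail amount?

Base amounts from the schedule: obstruction of justice $33,150; felony vandalism $37,500; possession of burglary tools $500; child endangerment $59,750.
Stacking rule: highest base plus 60% of each additional charge. Highest is child endangerment at $59,750. Additional: $33,150 × 60% = $19,890; $37,500 × 60% = $22,500; $500 × 60% = $300. Combined base = $59,750 + $42,690 = $102,440.
Prior failure to appear within five years (+$13,250 flat): $102,440 + $13,250 = $115,690.
Continuous local residence of ten or more years (−$23,000 flat): $115,690 − $23,000 = $92,690.
Age 65 or older (−35%): $92,690 × 0.65 = $60,248.50.
Offense was committed for financial gain (+40%): $60,248.50 × 1.4 = $84,347.90.
Rounded to the nearest dollar: $84,348.

$84,348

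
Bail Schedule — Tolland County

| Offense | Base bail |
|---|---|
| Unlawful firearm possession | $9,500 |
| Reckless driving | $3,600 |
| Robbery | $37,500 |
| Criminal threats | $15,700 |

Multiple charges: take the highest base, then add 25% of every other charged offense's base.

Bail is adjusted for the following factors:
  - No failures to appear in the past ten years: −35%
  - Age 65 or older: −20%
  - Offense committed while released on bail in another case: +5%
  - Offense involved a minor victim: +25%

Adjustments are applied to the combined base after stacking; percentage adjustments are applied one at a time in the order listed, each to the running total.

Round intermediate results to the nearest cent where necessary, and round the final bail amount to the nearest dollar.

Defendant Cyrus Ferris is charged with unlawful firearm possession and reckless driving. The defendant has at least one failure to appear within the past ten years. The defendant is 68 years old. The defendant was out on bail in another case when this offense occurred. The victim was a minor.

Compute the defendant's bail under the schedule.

Base amounts from the schedule: unlawful firearm possession $9,500; reckless driving $3,600.
Stacking rule: highest base plus 25% of each additional charge. Highest is unlawful firearm possession at $9,500. Additional: $3,600 × 25% = $900. Combined base = $9,500 + $900 = $10,400.
Age 65 or older (−20%): $10,400 × 0.8 = $8,320.
Offense committed while released on bail in another case (+5%): $8,320 × 1.05 = $8,736.
Offense involved a minor victim (+25%): $8,736 × 1.25 = $10,920.

$10,920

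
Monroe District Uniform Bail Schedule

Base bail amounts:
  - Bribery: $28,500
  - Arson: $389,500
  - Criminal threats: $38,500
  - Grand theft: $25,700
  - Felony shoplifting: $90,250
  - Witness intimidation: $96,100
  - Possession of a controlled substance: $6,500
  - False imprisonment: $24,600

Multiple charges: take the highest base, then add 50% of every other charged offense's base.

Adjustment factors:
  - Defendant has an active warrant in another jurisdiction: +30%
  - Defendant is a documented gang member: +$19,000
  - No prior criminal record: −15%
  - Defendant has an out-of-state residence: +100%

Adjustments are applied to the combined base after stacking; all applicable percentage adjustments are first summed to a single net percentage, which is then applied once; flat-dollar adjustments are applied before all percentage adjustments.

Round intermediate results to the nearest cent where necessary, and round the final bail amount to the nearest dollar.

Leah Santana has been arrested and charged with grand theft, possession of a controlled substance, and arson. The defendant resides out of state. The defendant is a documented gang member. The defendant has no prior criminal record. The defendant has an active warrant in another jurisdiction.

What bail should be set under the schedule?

$912,890

Base amounts from the schedule: grand theft $25,700; possession of a controlled substance $6,500; arson $389,500.
Stacking rule: highest base plus 50% of each additional charge. Highest is arson at $389,500. Additional: $25,700 × 50% = $12,850; $6,500 × 50% = $3,250. Combined base = $389,500 + $16,100 = $405,600.
Defendant is a documented gang member (+$19,000 flat): $405,600 + $19,000 = $424,600.
Net percentage adjustment: +30% −15% +100% = +115%. $424,600 × 2.15 = $912,890.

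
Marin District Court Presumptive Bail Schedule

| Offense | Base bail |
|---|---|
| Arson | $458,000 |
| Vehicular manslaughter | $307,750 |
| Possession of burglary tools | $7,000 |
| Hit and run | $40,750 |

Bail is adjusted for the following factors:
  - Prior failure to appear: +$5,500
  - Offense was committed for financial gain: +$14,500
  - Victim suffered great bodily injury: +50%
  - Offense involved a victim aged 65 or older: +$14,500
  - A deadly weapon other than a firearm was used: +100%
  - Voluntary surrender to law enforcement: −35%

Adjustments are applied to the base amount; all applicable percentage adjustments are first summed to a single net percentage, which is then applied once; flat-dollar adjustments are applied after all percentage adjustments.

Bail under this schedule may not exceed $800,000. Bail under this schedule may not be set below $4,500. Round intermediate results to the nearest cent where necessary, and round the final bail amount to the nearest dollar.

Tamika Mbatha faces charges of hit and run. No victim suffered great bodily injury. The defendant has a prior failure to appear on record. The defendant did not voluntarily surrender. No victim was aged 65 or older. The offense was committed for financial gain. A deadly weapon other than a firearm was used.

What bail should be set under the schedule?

$101,500

Base amounts from the schedule: hit and run $40,750.
Single charge. Combined base = $40,750.
A deadly weapon other than a firearm was used (+100%): $40,750 × 2 = $81,500.
Prior failure to appear (+$5,500 flat): $81,500 + $5,500 = $87,000.
Offense was committed for financial gain (+$14,500 flat): $87,000 + $14,500 = $101,500.
$101,500 is within the $800,000 maximum.
$101,500 is at or above the $4,500 minimum.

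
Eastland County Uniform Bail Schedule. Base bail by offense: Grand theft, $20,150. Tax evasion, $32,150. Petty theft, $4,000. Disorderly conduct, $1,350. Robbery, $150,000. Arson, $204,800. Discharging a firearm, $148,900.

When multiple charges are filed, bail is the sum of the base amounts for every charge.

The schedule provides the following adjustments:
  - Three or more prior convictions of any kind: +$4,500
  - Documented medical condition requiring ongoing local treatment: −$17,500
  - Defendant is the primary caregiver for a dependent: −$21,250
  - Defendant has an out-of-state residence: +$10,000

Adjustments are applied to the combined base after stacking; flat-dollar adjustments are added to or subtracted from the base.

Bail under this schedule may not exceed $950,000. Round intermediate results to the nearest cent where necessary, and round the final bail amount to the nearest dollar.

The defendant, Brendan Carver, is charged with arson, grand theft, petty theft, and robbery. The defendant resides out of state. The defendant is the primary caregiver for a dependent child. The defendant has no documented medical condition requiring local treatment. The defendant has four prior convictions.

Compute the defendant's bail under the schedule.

$372,200

Base amounts from the schedule: arson $204,800; grand theft $20,150; petty theft $4,000; robbery $150,000.
Stacking rule: sum of all bases. $204,800 + $20,150 + $4,000 + $150,000 = $378,950.
Three or more prior convictions of any kind (+$4,500 flat): $378,950 + $4,500 = $383,450.
Defendant is the primary caregiver for a dependent (−$21,250 flat): $383,450 − $21,250 = $362,200.
Defendant has an out-of-state residence (+$10,000 flat): $362,200 + $10,000 = $372,200.
$372,200 is within the $950,000 maximum.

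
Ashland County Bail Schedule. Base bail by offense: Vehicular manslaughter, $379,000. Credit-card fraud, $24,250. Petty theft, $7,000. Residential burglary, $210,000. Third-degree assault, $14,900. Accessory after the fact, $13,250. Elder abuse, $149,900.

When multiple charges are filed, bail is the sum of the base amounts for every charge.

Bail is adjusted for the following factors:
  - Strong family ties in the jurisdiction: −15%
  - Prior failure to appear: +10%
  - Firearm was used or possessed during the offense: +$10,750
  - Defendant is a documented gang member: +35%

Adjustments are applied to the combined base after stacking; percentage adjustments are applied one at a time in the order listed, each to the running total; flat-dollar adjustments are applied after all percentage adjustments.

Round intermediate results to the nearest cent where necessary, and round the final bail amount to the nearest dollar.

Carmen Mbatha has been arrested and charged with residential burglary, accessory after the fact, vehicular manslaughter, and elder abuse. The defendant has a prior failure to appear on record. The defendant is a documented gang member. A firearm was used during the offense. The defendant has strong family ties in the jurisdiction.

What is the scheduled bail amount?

Base amounts from the schedule: residential burglary $210,000; accessory after the fact $13,250; vehicular manslaughter $379,000; elder abuse $149,900.
Stacking rule: sum of all bases. $210,000 + $13,250 + $379,000 + $149,900 = $752,150.
Strong family ties in the jurisdiction (−15%): $752,150 × 0.85 = $639,327.50.
Prior failure to appear (+10%): $639,327.50 × 1.1 = $703,260.25.
Defendant is a documented gang member (+35%): $703,260.25 × 1.35 = $949,401.34.
Firearm was used or possessed during the offense (+$10,750 flat): $949,401.34 + $10,750 = $960,151.34.
Rounded to the nearest dollar: $960,151.

$960,151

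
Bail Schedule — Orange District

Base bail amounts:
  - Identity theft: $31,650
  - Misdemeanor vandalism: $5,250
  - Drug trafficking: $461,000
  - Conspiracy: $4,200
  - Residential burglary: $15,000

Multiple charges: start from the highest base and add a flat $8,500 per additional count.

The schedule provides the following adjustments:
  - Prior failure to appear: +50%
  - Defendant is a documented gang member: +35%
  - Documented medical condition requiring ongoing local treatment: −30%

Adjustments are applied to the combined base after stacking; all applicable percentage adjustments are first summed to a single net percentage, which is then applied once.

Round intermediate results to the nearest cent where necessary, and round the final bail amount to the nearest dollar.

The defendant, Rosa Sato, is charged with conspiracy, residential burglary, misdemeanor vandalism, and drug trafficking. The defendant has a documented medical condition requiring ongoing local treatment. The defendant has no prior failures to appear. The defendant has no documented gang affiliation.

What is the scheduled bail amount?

Base amounts from the schedule: conspiracy $4,200; residential burglary $15,000; misdemeanor vandalism $5,250; drug trafficking $461,000.
Stacking rule: highest base plus $8,500 per additional charge. Highest is drug trafficking at $461,000; 3 additional charges → +$25,500. Combined base = $486,500.
Documented medical condition requiring ongoing local treatment (−30%): $486,500 × 0.7 = $340,550.

$340,550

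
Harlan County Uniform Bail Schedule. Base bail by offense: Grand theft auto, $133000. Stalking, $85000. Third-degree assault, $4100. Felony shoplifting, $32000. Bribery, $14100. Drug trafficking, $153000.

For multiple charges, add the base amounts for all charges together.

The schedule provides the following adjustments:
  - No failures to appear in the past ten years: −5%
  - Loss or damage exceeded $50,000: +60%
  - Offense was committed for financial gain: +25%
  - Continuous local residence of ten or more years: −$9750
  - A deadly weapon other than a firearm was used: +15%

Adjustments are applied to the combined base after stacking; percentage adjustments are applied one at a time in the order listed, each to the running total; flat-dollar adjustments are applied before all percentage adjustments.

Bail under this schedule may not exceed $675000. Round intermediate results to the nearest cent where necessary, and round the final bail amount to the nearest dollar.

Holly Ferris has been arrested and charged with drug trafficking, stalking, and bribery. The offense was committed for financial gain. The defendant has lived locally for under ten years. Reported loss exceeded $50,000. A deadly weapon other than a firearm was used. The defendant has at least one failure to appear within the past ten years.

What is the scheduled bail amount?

Base amounts from the schedule: drug trafficking $153000; stalking $85000; bribery $14100.
Stacking rule: sum of all bases. $153000 + $85000 + $14100 = $252100.
Loss or damage exceeded $50,000 (+60%): $252100 × 1.6 = $403360.
Offense was committed for financial gain (+25%): $403360 × 1.25 = $504200.
A deadly weapon other than a firearm was used (+15%): $504200 × 1.15 = $579830.
$579830 is within the $675000 maximum.

$579830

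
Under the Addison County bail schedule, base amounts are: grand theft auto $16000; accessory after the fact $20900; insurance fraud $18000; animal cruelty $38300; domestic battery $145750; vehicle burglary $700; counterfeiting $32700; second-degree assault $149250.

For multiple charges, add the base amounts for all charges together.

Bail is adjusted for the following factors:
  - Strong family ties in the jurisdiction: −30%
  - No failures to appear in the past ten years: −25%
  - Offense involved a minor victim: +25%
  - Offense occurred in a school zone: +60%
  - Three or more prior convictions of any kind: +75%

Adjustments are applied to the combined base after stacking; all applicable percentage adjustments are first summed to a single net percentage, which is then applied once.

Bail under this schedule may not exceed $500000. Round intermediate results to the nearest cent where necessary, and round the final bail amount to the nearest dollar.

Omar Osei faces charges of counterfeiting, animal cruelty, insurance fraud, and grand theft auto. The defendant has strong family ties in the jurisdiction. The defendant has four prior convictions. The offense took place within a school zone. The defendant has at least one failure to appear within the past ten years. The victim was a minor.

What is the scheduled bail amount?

$241500

Base amounts from the schedule: counterfeiting $32700; animal cruelty $38300; insurance fraud $18000; grand theft auto $16000.
Stacking rule: sum of all bases. $32700 + $38300 + $18000 + $16000 = $105000.
Net percentage adjustment: −30% +25% +60% +75% = +130%. $105000 × 2.3 = $241500.
$241500 is within the $500000 maximum.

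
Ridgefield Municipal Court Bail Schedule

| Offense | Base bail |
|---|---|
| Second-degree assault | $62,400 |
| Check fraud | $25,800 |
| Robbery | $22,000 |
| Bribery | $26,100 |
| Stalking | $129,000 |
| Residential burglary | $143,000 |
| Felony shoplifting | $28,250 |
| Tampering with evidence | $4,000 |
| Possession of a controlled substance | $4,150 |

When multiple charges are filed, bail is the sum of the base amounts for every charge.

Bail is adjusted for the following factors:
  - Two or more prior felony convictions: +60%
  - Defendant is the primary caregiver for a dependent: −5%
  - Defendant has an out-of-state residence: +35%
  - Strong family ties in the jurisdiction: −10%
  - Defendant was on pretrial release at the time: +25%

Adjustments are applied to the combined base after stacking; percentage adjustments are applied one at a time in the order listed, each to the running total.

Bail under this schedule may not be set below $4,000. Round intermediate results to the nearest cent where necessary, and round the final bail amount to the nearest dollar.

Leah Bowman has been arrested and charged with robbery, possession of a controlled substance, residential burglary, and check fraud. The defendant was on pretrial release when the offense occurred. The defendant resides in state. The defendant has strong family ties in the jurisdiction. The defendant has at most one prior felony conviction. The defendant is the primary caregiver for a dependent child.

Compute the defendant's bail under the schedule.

Base amounts from the schedule: robbery $22,000; possession of a controlled substance $4,150; residential burglary $143,000; check fraud $25,800.
Stacking rule: sum of all bases. $22,000 + $4,150 + $143,000 + $25,800 = $194,950.
Defendant is the primary caregiver for a dependent (−5%): $194,950 × 0.95 = $185,202.50.
Strong family ties in the jurisdiction (−10%): $185,202.50 × 0.9 = $166,682.25.
Defendant was on pretrial release at the time (+25%): $166,682.25 × 1.25 = $208,352.81.
$208,352.81 is at or above the $4,000 minimum.
Rounded to the nearest dollar: $208,353.

$208,353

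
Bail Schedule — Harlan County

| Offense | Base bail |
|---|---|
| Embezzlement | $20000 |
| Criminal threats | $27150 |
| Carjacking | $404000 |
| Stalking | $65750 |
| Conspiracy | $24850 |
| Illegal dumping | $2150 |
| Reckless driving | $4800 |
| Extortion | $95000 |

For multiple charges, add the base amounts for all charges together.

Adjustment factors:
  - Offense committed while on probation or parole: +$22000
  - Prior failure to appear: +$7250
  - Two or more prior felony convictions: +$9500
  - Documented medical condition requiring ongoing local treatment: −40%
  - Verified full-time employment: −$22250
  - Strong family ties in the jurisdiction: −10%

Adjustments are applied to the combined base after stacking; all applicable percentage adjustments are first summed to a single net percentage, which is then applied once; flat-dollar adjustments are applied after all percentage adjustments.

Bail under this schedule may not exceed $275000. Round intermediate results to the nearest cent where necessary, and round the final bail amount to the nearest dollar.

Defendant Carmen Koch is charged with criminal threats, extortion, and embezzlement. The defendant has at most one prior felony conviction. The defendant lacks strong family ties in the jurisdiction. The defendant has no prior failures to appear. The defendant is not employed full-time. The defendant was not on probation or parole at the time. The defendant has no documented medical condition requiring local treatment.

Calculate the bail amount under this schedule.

Base amounts from the schedule: criminal threats $27150; extortion $95000; embezzlement $20000.
Stacking rule: sum of all bases. $27150 + $95000 + $20000 = $142150.
No adjustment factors apply to this defendant.
$142150 is within the $275000 maximum.

$142150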